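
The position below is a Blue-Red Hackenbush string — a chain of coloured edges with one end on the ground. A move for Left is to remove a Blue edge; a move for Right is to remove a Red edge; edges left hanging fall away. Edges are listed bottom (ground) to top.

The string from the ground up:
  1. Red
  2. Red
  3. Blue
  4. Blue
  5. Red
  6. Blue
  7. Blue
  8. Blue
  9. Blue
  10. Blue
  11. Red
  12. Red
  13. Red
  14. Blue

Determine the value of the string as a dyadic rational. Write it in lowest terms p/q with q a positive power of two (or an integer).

Build v(s[:k]) for k = 1..14, string s = Red Red Blue Blue Red Blue Blue Blue Blue Blue Red Red Red Blue.
1 of 14 · R · max L −∞ · min R 0 — -1
2 of 14 · RR · max L −∞ · min R -1 — -2
3 of 14 · RRB · max L -2 · min R -1 — -3/2
4 of 14 · RRBB · max L -3/2 · min R -1 — -5/4
5 of 14 · RRBBR · max L -3/2 · min R -5/4 — -11/8
6 of 14 · RRBBRB · max L -11/8 · min R -5/4 — -21/16
7 of 14 · RRBBRBB · max L -21/16 · min R -5/4 — -41/32
8 of 14 · RRBBRBBB · max L -41/32 · min R -5/4 — -81/64
9 of 14 · RRBBRBBBB · max L -81/64 · min R -5/4 — -161/128
10 of 14 · RRBBRBBBBB · max L -161/128 · min R -5/4 — -321/256
11 of 14 · RRBBRBBBBBR · max L -161/128 · min R -321/256 — -643/512
12 of 14 · RRBBRBBBBBRR · max L -161/128 · min R -643/512 — -1287/1024
13 of 14 · RRBBRBBBBBRRR · max L -161/128 · min R -1287/1024 — -2575/2048
14 of 14 · RRBBRBBBBBRRRB · max L -2575/2048 · min R -1287/1024 — -5149/4096

-5149/4096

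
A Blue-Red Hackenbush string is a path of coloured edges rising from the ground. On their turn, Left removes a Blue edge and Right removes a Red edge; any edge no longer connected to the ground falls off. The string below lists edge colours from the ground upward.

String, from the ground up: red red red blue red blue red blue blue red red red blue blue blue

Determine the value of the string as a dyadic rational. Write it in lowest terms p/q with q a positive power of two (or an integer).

-10865/4096

val(r) = { (no moves) | 0 } = -1
val(rr) = { (no moves) | -1, 0 } = -2
val(rrr) = { (no moves) | -2, -1, 0 } = -3
val(rrrb) = { -3 | -2, -1, 0 } = -5/2
val(rrrbr) = { -3 | -5/2, -2, -1, 0 } = -11/4
val(rrrbrb) = { -3, -11/4 | -5/2, -2, -1, 0 } = -21/8
val(rrrbrbr) = { -3, -11/4 | -21/8, -5/2, -2, -1, 0 } = -43/16
val(rrrbrbrb) = { -3, -11/4, -43/16 | -21/8, -5/2, -2, -1, 0 } = -85/32
val(rrrbrbrbb) = { -3, -11/4, -43/16, -85/32 | -21/8, -5/2, -2, -1, 0 } = -169/64
val(rrrbrbrbbr) = { -3, -11/4, -43/16, -85/32 | -169/64, -21/8, -5/2, -2, -1, 0 } = -339/128
val(rrrbrbrbbrr) = { -3, -11/4, -43/16, -85/32 | -339/128, -169/64, -21/8, -5/2, -2, -1, 0 } = -679/256
val(rrrbrbrbbrrr) = { -3, -11/4, -43/16, -85/32 | -679/256, -339/128, -169/64, -21/8, -5/2, -2, -1, 0 } = -1359/512
val(rrrbrbrbbrrrb) = { -3, -11/4, -43/16, -85/32, -1359/512 | -679/256, -339/128, -169/64, -21/8, -5/2, -2, -1, 0 } = -2717/1024
val(rrrbrbrbbrrrbb) = { -3, -11/4, -43/16, -85/32, -1359/512, -2717/1024 | -679/256, -339/128, -169/64, -21/8, -5/2, -2, -1, 0 } = -5433/2048
val(rrrbrbrbbrrrbbb) = { -3, -11/4, -43/16, -85/32, -1359/512, -2717/1024, -5433/2048 | -679/256, -339/128, -169/64, -21/8, -5/2, -2, -1, 0 } = -10865/4096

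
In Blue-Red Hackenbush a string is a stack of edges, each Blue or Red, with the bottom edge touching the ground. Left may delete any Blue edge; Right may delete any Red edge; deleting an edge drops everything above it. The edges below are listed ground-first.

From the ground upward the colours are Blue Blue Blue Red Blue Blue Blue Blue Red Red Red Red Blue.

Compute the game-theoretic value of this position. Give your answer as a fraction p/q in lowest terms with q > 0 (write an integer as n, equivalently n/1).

3011/1024

Prefix values for Blue Blue Blue Red Blue Blue Blue Blue Red Red Red Red Blue via {L|R} + simplicity:
step 1: add Blue to get B; options L={ 0 } R={ — } gives 1
step 2: add Blue to get BB; options L={ 0,1 } R={ — } gives 2
step 3: add Blue to get BBB; options L={ 0,1,2 } R={ — } gives 3
step 4: add Red to get BBBR; options L={ 0,1,2 } R={ 3 } gives 5/2
step 5: add Blue to get BBBRB; options L={ 0,1,2,5/2 } R={ 3 } gives 11/4
step 6: add Blue to get BBBRBB; options L={ 0,1,2,5/2,11/4 } R={ 3 } gives 23/8
step 7: add Blue to get BBBRBBB; options L={ 0,1,2,5/2,11/4,23/8 } R={ 3 } gives 47/16
step 8: add Blue to get BBBRBBBB; options L={ 0,1,2,5/2,11/4,23/8,47/16 } R={ 3 } gives 95/32
step 9: add Red to get BBBRBBBBR; options L={ 0,1,2,5/2,11/4,23/8,47/16 } R={ 95/32,3 } gives 189/64
step 10: add Red to get BBBRBBBBRR; options L={ 0,1,2,5/2,11/4,23/8,47/16 } R={ 189/64,95/32,3 } gives 377/128
step 11: add Red to get BBBRBBBBRRR; options L={ 0,1,2,5/2,11/4,23/8,47/16 } R={ 377/128,189/64,95/32,3 } gives 753/256
step 12: add Red to get BBBRBBBBRRRR; options L={ 0,1,2,5/2,11/4,23/8,47/16 } R={ 753/256,377/128,189/64,95/32,3 } gives 1505/512
step 13: add Blue to get BBBRBBBBRRRRB; options L={ 0,1,2,5/2,11/4,23/8,47/16,1505/512 } R={ 753/256,377/128,189/64,95/32,3 } gives 3011/1024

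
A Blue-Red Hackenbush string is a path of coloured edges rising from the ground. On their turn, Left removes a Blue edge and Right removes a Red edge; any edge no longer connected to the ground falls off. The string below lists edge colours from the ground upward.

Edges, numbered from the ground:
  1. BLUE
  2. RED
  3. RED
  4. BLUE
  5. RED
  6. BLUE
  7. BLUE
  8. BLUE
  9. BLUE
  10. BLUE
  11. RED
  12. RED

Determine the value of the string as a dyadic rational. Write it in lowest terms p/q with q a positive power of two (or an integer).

761/2048

Build G(s[:k]) for k = 1..12, string s = BLUE RED RED BLUE RED BLUE BLUE BLUE BLUE BLUE RED RED.
step 1: add BLUE to get B; options L={ 0 } R={ (no moves) } — 1
step 2: add RED to get BR; options L={ 0 } R={ 1 } — 1/2
step 3: add RED to get BRR; options L={ 0 } R={ 1/2,1 } — 1/4
step 4: add BLUE to get BRRB; options L={ 0,1/4 } R={ 1/2,1 } — 3/8
step 5: add RED to get BRRBR; options L={ 0,1/4 } R={ 3/8,1/2,1 } — 5/16
step 6: add BLUE to get BRRBRB; options L={ 0,1/4,5/16 } R={ 3/8,1/2,1 } — 11/32
step 7: add BLUE to get BRRBRBB; options L={ 0,1/4,5/16,11/32 } R={ 3/8,1/2,1 } — 23/64
step 8: add BLUE to get BRRBRBBB; options L={ 0,1/4,5/16,11/32,23/64 } R={ 3/8,1/2,1 } — 47/128
step 9: add BLUE to get BRRBRBBBB; options L={ 0,1/4,5/16,11/32,23/64,47/128 } R={ 3/8,1/2,1 } — 95/256
step 10: add BLUE to get BRRBRBBBBB; options L={ 0,1/4,5/16,11/32,23/64,47/128,95/256 } R={ 3/8,1/2,1 } — 191/512
step 11: add RED to get BRRBRBBBBBR; options L={ 0,1/4,5/16,11/32,23/64,47/128,95/256 } R={ 191/512,3/8,1/2,1 } — 381/1024
step 12: add RED to get BRRBRBBBBBRR; options L={ 0,1/4,5/16,11/32,23/64,47/128,95/256 } R={ 381/1024,191/512,3/8,1/2,1 } — 761/2048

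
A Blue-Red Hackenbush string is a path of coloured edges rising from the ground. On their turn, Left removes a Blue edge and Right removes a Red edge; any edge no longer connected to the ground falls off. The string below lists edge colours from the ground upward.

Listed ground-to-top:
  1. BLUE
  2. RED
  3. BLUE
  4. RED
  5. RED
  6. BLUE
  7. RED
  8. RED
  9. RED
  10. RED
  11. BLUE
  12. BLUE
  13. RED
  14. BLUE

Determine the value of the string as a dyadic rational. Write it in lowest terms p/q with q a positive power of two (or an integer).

4635/8192

val(B) = { 0 | ∅ } ⇒ 1
val(BR) = { 0 | 1 } ⇒ 1/2
val(BRB) = { 0,1/2 | 1 } ⇒ 3/4
val(BRBR) = { 0,1/2 | 3/4,1 } ⇒ 5/8
val(BRBRR) = { 0,1/2 | 5/8,3/4,1 } ⇒ 9/16
val(BRBRRB) = { 0,1/2,9/16 | 5/8,3/4,1 } ⇒ 19/32
val(BRBRRBR) = { 0,1/2,9/16 | 19/32,5/8,3/4,1 } ⇒ 37/64
val(BRBRRBRR) = { 0,1/2,9/16 | 37/64,19/32,5/8,3/4,1 } ⇒ 73/128
val(BRBRRBRRR) = { 0,1/2,9/16 | 73/128,37/64,19/32,5/8,3/4,1 } ⇒ 145/256
val(BRBRRBRRRR) = { 0,1/2,9/16 | 145/256,73/128,37/64,19/32,5/8,3/4,1 } ⇒ 289/512
val(BRBRRBRRRRB) = { 0,1/2,9/16,289/512 | 145/256,73/128,37/64,19/32,5/8,3/4,1 } ⇒ 579/1024
val(BRBRRBRRRRBB) = { 0,1/2,9/16,289/512,579/1024 | 145/256,73/128,37/64,19/32,5/8,3/4,1 } ⇒ 1159/2048
val(BRBRRBRRRRBBR) = { 0,1/2,9/16,289/512,579/1024 | 1159/2048,145/256,73/128,37/64,19/32,5/8,3/4,1 } ⇒ 2317/4096
val(BRBRRBRRRRBBRB) = { 0,1/2,9/16,289/512,579/1024,2317/4096 | 1159/2048,145/256,73/128,37/64,19/32,5/8,3/4,1 } ⇒ 4635/8192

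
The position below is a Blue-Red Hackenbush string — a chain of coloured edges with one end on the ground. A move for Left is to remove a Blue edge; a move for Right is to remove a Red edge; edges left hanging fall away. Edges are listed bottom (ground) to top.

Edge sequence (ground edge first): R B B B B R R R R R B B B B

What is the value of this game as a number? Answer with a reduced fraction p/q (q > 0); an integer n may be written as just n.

R: Left { — }, Right { 0 } gives simplest -1
RB: Left { -1 }, Right { 0 } gives simplest -1/2
RBB: Left { -1,-1/2 }, Right { 0 } gives simplest -1/4
RBBB: Left { -1,-1/2,-1/4 }, Right { 0 } gives simplest -1/8
RBBBB: Left { -1,-1/2,-1/4,-1/8 }, Right { 0 } gives simplest -1/16
RBBBBR: Left { -1,-1/2,-1/4,-1/8 }, Right { -1/16,0 } gives simplest -3/32
RBBBBRR: Left { -1,-1/2,-1/4,-1/8 }, Right { -3/32,-1/16,0 } gives simplest -7/64
RBBBBRRR: Left { -1,-1/2,-1/4,-1/8 }, Right { -7/64,-3/32,-1/16,0 } gives simplest -15/128
RBBBBRRRR: Left { -1,-1/2,-1/4,-1/8 }, Right { -15/128,-7/64,-3/32,-1/16,0 } gives simplest -31/256
RBBBBRRRRR: Left { -1,-1/2,-1/4,-1/8 }, Right { -31/256,-15/128,-7/64,-3/32,-1/16,0 } gives simplest -63/512
RBBBBRRRRRB: Left { -1,-1/2,-1/4,-1/8,-63/512 }, Right { -31/256,-15/128,-7/64,-3/32,-1/16,0 } gives simplest -125/1024
RBBBBRRRRRBB: Left { -1,-1/2,-1/4,-1/8,-63/512,-125/1024 }, Right { -31/256,-15/128,-7/64,-3/32,-1/16,0 } gives simplest -249/2048
RBBBBRRRRRBBB: Left { -1,-1/2,-1/4,-1/8,-63/512,-125/1024,-249/2048 }, Right { -31/256,-15/128,-7/64,-3/32,-1/16,0 } gives simplest -497/4096
RBBBBRRRRRBBBB: Left { -1,-1/2,-1/4,-1/8,-63/512,-125/1024,-249/2048,-497/4096 }, Right { -31/256,-15/128,-7/64,-3/32,-1/16,0 } gives simplest -993/8192

-993/8192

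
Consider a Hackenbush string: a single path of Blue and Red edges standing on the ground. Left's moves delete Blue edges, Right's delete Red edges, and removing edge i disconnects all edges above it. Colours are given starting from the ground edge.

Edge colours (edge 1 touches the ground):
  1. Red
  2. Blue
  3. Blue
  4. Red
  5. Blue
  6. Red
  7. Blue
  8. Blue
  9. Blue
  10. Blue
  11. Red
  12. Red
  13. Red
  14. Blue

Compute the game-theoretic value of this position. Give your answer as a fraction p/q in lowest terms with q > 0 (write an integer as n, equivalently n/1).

-2589/8192

R: Left { — }, Right { 0 } gives simplest -1
RB: Left { -1 }, Right { 0 } gives simplest -1/2
RBB: Left { -1; -1/2 }, Right { 0 } gives simplest -1/4
RBBR: Left { -1; -1/2 }, Right { -1/4; 0 } gives simplest -3/8
RBBRB: Left { -1; -1/2; -3/8 }, Right { -1/4; 0 } gives simplest -5/16
RBBRBR: Left { -1; -1/2; -3/8 }, Right { -5/16; -1/4; 0 } gives simplest -11/32
RBBRBRB: Left { -1; -1/2; -3/8; -11/32 }, Right { -5/16; -1/4; 0 } gives simplest -21/64
RBBRBRBB: Left { -1; -1/2; -3/8; -11/32; -21/64 }, Right { -5/16; -1/4; 0 } gives simplest -41/128
RBBRBRBBB: Left { -1; -1/2; -3/8; -11/32; -21/64; -41/128 }, Right { -5/16; -1/4; 0 } gives simplest -81/256
RBBRBRBBBB: Left { -1; -1/2; -3/8; -11/32; -21/64; -41/128; -81/256 }, Right { -5/16; -1/4; 0 } gives simplest -161/512
RBBRBRBBBBR: Left { -1; -1/2; -3/8; -11/32; -21/64; -41/128; -81/256 }, Right { -161/512; -5/16; -1/4; 0 } gives simplest -323/1024
RBBRBRBBBBRR: Left { -1; -1/2; -3/8; -11/32; -21/64; -41/128; -81/256 }, Right { -323/1024; -161/512; -5/16; -1/4; 0 } gives simplest -647/2048
RBBRBRBBBBRRR: Left { -1; -1/2; -3/8; -11/32; -21/64; -41/128; -81/256 }, Right { -647/2048; -323/1024; -161/512; -5/16; -1/4; 0 } gives simplest -1295/4096
RBBRBRBBBBRRRB: Left { -1; -1/2; -3/8; -11/32; -21/64; -41/128; -81/256; -1295/4096 }, Right { -647/2048; -323/1024; -161/512; -5/16; -1/4; 0 } gives simplest -2589/8192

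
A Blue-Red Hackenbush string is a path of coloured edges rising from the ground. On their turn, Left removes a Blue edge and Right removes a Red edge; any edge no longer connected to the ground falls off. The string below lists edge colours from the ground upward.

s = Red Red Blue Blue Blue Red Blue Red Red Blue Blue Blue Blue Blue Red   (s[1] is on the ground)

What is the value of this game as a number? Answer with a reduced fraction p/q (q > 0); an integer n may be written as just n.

g_1 [R]  L=[∅]  R=[0]  -> -1
g_2 [RR]  L=[∅]  R=[-1,0]  -> -2
g_3 [RRB]  L=[-2]  R=[-1,0]  -> -3/2
g_4 [RRBB]  L=[-2,-3/2]  R=[-1,0]  -> -5/4
g_5 [RRBBB]  L=[-2,-3/2,-5/4]  R=[-1,0]  -> -9/8
g_6 [RRBBBR]  L=[-2,-3/2,-5/4]  R=[-9/8,-1,0]  -> -19/16
g_7 [RRBBBRB]  L=[-2,-3/2,-5/4,-19/16]  R=[-9/8,-1,0]  -> -37/32
g_8 [RRBBBRBR]  L=[-2,-3/2,-5/4,-19/16]  R=[-37/32,-9/8,-1,0]  -> -75/64
g_9 [RRBBBRBRR]  L=[-2,-3/2,-5/4,-19/16]  R=[-75/64,-37/32,-9/8,-1,0]  -> -151/128
g_10 [RRBBBRBRRB]  L=[-2,-3/2,-5/4,-19/16,-151/128]  R=[-75/64,-37/32,-9/8,-1,0]  -> -301/256
g_11 [RRBBBRBRRBB]  L=[-2,-3/2,-5/4,-19/16,-151/128,-301/256]  R=[-75/64,-37/32,-9/8,-1,0]  -> -601/512
g_12 [RRBBBRBRRBBB]  L=[-2,-3/2,-5/4,-19/16,-151/128,-301/256,-601/512]  R=[-75/64,-37/32,-9/8,-1,0]  -> -1201/1024
g_13 [RRBBBRBRRBBBB]  L=[-2,-3/2,-5/4,-19/16,-151/128,-301/256,-601/512,-1201/1024]  R=[-75/64,-37/32,-9/8,-1,0]  -> -2401/2048
g_14 [RRBBBRBRRBBBBB]  L=[-2,-3/2,-5/4,-19/16,-151/128,-301/256,-601/512,-1201/1024,-2401/2048]  R=[-75/64,-37/32,-9/8,-1,0]  -> -4801/4096
g_15 [RRBBBRBRRBBBBBR]  L=[-2,-3/2,-5/4,-19/16,-151/128,-301/256,-601/512,-1201/1024,-2401/2048]  R=[-4801/4096,-75/64,-37/32,-9/8,-1,0]  -> -9603/8192

-9603/8192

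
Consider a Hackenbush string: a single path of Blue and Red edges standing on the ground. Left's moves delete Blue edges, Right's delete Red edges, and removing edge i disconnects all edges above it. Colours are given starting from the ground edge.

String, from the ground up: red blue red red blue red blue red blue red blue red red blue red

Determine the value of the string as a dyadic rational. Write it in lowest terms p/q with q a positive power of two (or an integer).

-13659/16384

Recurse on prefixes of the 15-edge string red blue red red blue red blue red blue red blue red red blue red:
edge 1 of 15 (red): { (no moves) | 0 } ⇒ -1
edge 2 of 15 (blue): { -1 | 0 } ⇒ -1/2
edge 3 of 15 (red): { -1 | -1/2 0 } ⇒ -3/4
edge 4 of 15 (red): { -1 | -3/4 -1/2 0 } ⇒ -7/8
edge 5 of 15 (blue): { -1 -7/8 | -3/4 -1/2 0 } ⇒ -13/16
edge 6 of 15 (red): { -1 -7/8 | -13/16 -3/4 -1/2 0 } ⇒ -27/32
edge 7 of 15 (blue): { -1 -7/8 -27/32 | -13/16 -3/4 -1/2 0 } ⇒ -53/64
edge 8 of 15 (red): { -1 -7/8 -27/32 | -53/64 -13/16 -3/4 -1/2 0 } ⇒ -107/128
edge 9 of 15 (blue): { -1 -7/8 -27/32 -107/128 | -53/64 -13/16 -3/4 -1/2 0 } ⇒ -213/256
edge 10 of 15 (red): { -1 -7/8 -27/32 -107/128 | -213/256 -53/64 -13/16 -3/4 -1/2 0 } ⇒ -427/512
edge 11 of 15 (blue): { -1 -7/8 -27/32 -107/128 -427/512 | -213/256 -53/64 -13/16 -3/4 -1/2 0 } ⇒ -853/1024
edge 12 of 15 (red): { -1 -7/8 -27/32 -107/128 -427/512 | -853/1024 -213/256 -53/64 -13/16 -3/4 -1/2 0 } ⇒ -1707/2048
edge 13 of 15 (red): { -1 -7/8 -27/32 -107/128 -427/512 | -1707/2048 -853/1024 -213/256 -53/64 -13/16 -3/4 -1/2 0 } ⇒ -3415/4096
edge 14 of 15 (blue): { -1 -7/8 -27/32 -107/128 -427/512 -3415/4096 | -1707/2048 -853/1024 -213/256 -53/64 -13/16 -3/4 -1/2 0 } ⇒ -6829/8192
edge 15 of 15 (red): { -1 -7/8 -27/32 -107/128 -427/512 -3415/4096 | -6829/8192 -1707/2048 -853/1024 -213/256 -53/64 -13/16 -3/4 -1/2 0 } ⇒ -13659/16384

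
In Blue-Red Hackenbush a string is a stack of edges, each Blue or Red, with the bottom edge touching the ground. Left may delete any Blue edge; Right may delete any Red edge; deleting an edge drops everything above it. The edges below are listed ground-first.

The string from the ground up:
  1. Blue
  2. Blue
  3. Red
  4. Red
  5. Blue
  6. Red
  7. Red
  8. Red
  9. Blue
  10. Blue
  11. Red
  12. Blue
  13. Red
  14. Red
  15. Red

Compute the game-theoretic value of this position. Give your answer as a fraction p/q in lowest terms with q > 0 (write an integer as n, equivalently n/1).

Recurse on prefixes of the 15-edge string Blue Blue Red Red Blue Red Red Red Blue Blue Red Blue Red Red Red:
G_1 [B]  L=[0]  R=[(no moves)]  so 1
G_2 [BB]  L=[0, 1]  R=[(no moves)]  so 2
G_3 [BBR]  L=[0, 1]  R=[2]  so 3/2
G_4 [BBRR]  L=[0, 1]  R=[3/2, 2]  so 5/4
G_5 [BBRRB]  L=[0, 1, 5/4]  R=[3/2, 2]  so 11/8
G_6 [BBRRBR]  L=[0, 1, 5/4]  R=[11/8, 3/2, 2]  so 21/16
G_7 [BBRRBRR]  L=[0, 1, 5/4]  R=[21/16, 11/8, 3/2, 2]  so 41/32
G_8 [BBRRBRRR]  L=[0, 1, 5/4]  R=[41/32, 21/16, 11/8, 3/2, 2]  so 81/64
G_9 [BBRRBRRRB]  L=[0, 1, 5/4, 81/64]  R=[41/32, 21/16, 11/8, 3/2, 2]  so 163/128
G_10 [BBRRBRRRBB]  L=[0, 1, 5/4, 81/64, 163/128]  R=[41/32, 21/16, 11/8, 3/2, 2]  so 327/256
G_11 [BBRRBRRRBBR]  L=[0, 1, 5/4, 81/64, 163/128]  R=[327/256, 41/32, 21/16, 11/8, 3/2, 2]  so 653/512
G_12 [BBRRBRRRBBRB]  L=[0, 1, 5/4, 81/64, 163/128, 653/512]  R=[327/256, 41/32, 21/16, 11/8, 3/2, 2]  so 1307/1024
G_13 [BBRRBRRRBBRBR]  L=[0, 1, 5/4, 81/64, 163/128, 653/512]  R=[1307/1024, 327/256, 41/32, 21/16, 11/8, 3/2, 2]  so 2613/2048
G_14 [BBRRBRRRBBRBRR]  L=[0, 1, 5/4, 81/64, 163/128, 653/512]  R=[2613/2048, 1307/1024, 327/256, 41/32, 21/16, 11/8, 3/2, 2]  so 5225/4096
G_15 [BBRRBRRRBBRBRRR]  L=[0, 1, 5/4, 81/64, 163/128, 653/512]  R=[5225/4096, 2613/2048, 1307/1024, 327/256, 41/32, 21/16, 11/8, 3/2, 2]  so 10449/8192

10449/8192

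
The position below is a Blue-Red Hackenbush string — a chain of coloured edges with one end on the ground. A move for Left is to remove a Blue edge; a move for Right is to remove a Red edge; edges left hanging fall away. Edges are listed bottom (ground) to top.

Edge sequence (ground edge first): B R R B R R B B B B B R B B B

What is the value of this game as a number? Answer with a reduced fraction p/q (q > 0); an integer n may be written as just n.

Prefix values for B R R B R R B B B B B R B B B via {L|R} + simplicity:
B: Left { 0 }, Right { (no moves) } -> simplest 1
BR: Left { 0 }, Right { 1 } -> simplest 1/2
BRR: Left { 0 }, Right { 1/2, 1 } -> simplest 1/4
BRRB: Left { 0, 1/4 }, Right { 1/2, 1 } -> simplest 3/8
BRRBR: Left { 0, 1/4 }, Right { 3/8, 1/2, 1 } -> simplest 5/16
BRRBRR: Left { 0, 1/4 }, Right { 5/16, 3/8, 1/2, 1 } -> simplest 9/32
BRRBRRB: Left { 0, 1/4, 9/32 }, Right { 5/16, 3/8, 1/2, 1 } -> simplest 19/64
BRRBRRBB: Left { 0, 1/4, 9/32, 19/64 }, Right { 5/16, 3/8, 1/2, 1 } -> simplest 39/128
BRRBRRBBB: Left { 0, 1/4, 9/32, 19/64, 39/128 }, Right { 5/16, 3/8, 1/2, 1 } -> simplest 79/256
BRRBRRBBBB: Left { 0, 1/4, 9/32, 19/64, 39/128, 79/256 }, Right { 5/16, 3/8, 1/2, 1 } -> simplest 159/512
BRRBRRBBBBB: Left { 0, 1/4, 9/32, 19/64, 39/128, 79/256, 159/512 }, Right { 5/16, 3/8, 1/2, 1 } -> simplest 319/1024
BRRBRRBBBBBR: Left { 0, 1/4, 9/32, 19/64, 39/128, 79/256, 159/512 }, Right { 319/1024, 5/16, 3/8, 1/2, 1 } -> simplest 637/2048
BRRBRRBBBBBRB: Left { 0, 1/4, 9/32, 19/64, 39/128, 79/256, 159/512, 637/2048 }, Right { 319/1024, 5/16, 3/8, 1/2, 1 } -> simplest 1275/4096
BRRBRRBBBBBRBB: Left { 0, 1/4, 9/32, 19/64, 39/128, 79/256, 159/512, 637/2048, 1275/4096 }, Right { 319/1024, 5/16, 3/8, 1/2, 1 } -> simplest 2551/8192
BRRBRRBBBBBRBBB: Left { 0, 1/4, 9/32, 19/64, 39/128, 79/256, 159/512, 637/2048, 1275/4096, 2551/8192 }, Right { 319/1024, 5/16, 3/8, 1/2, 1 } -> simplest 5103/16384

5103/16384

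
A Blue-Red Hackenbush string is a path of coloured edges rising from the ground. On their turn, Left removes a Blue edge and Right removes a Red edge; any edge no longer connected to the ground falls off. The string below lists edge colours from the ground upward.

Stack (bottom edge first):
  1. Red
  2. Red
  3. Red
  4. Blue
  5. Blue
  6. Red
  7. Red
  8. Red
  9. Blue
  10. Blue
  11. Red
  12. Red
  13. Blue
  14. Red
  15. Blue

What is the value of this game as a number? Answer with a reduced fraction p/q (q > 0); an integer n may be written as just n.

g(R) = { none | 0 } ⇒ -1
g(RR) = { none | -1,0 } ⇒ -2
g(RRR) = { none | -2,-1,0 } ⇒ -3
g(RRRB) = { -3 | -2,-1,0 } ⇒ -5/2
g(RRRBB) = { -3,-5/2 | -2,-1,0 } ⇒ -9/4
g(RRRBBR) = { -3,-5/2 | -9/4,-2,-1,0 } ⇒ -19/8
g(RRRBBRR) = { -3,-5/2 | -19/8,-9/4,-2,-1,0 } ⇒ -39/16
g(RRRBBRRR) = { -3,-5/2 | -39/16,-19/8,-9/4,-2,-1,0 } ⇒ -79/32
g(RRRBBRRRB) = { -3,-5/2,-79/32 | -39/16,-19/8,-9/4,-2,-1,0 } ⇒ -157/64
g(RRRBBRRRBB) = { -3,-5/2,-79/32,-157/64 | -39/16,-19/8,-9/4,-2,-1,0 } ⇒ -313/128
g(RRRBBRRRBBR) = { -3,-5/2,-79/32,-157/64 | -313/128,-39/16,-19/8,-9/4,-2,-1,0 } ⇒ -627/256
g(RRRBBRRRBBRR) = { -3,-5/2,-79/32,-157/64 | -627/256,-313/128,-39/16,-19/8,-9/4,-2,-1,0 } ⇒ -1255/512
g(RRRBBRRRBBRRB) = { -3,-5/2,-79/32,-157/64,-1255/512 | -627/256,-313/128,-39/16,-19/8,-9/4,-2,-1,0 } ⇒ -2509/1024
g(RRRBBRRRBBRRBR) = { -3,-5/2,-79/32,-157/64,-1255/512 | -2509/1024,-627/256,-313/128,-39/16,-19/8,-9/4,-2,-1,0 } ⇒ -5019/2048
g(RRRBBRRRBBRRBRB) = { -3,-5/2,-79/32,-157/64,-1255/512,-5019/2048 | -2509/1024,-627/256,-313/128,-39/16,-19/8,-9/4,-2,-1,0 } ⇒ -10037/4096

-10037/4096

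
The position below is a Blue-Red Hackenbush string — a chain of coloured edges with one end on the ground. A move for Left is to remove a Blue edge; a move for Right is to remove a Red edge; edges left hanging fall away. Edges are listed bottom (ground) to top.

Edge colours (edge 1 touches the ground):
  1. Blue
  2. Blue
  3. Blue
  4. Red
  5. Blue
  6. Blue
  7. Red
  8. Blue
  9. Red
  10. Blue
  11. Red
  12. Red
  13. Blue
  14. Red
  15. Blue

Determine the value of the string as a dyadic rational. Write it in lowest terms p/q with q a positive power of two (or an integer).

Prefix values for Blue Blue Blue Red Blue Blue Red Blue Red Blue Red Red Blue Red Blue via {L|R} + simplicity:
g_1 [B]  L=[0]  R=[(no moves)]  ⇒ 1
g_2 [BB]  L=[0, 1]  R=[(no moves)]  ⇒ 2
g_3 [BBB]  L=[0, 1, 2]  R=[(no moves)]  ⇒ 3
g_4 [BBBR]  L=[0, 1, 2]  R=[3]  ⇒ 5/2
g_5 [BBBRB]  L=[0, 1, 2, 5/2]  R=[3]  ⇒ 11/4
g_6 [BBBRBB]  L=[0, 1, 2, 5/2, 11/4]  R=[3]  ⇒ 23/8
g_7 [BBBRBBR]  L=[0, 1, 2, 5/2, 11/4]  R=[23/8, 3]  ⇒ 45/16
g_8 [BBBRBBRB]  L=[0, 1, 2, 5/2, 11/4, 45/16]  R=[23/8, 3]  ⇒ 91/32
g_9 [BBBRBBRBR]  L=[0, 1, 2, 5/2, 11/4, 45/16]  R=[91/32, 23/8, 3]  ⇒ 181/64
g_10 [BBBRBBRBRB]  L=[0, 1, 2, 5/2, 11/4, 45/16, 181/64]  R=[91/32, 23/8, 3]  ⇒ 363/128
g_11 [BBBRBBRBRBR]  L=[0, 1, 2, 5/2, 11/4, 45/16, 181/64]  R=[363/128, 91/32, 23/8, 3]  ⇒ 725/256
g_12 [BBBRBBRBRBRR]  L=[0, 1, 2, 5/2, 11/4, 45/16, 181/64]  R=[725/256, 363/128, 91/32, 23/8, 3]  ⇒ 1449/512
g_13 [BBBRBBRBRBRRB]  L=[0, 1, 2, 5/2, 11/4, 45/16, 181/64, 1449/512]  R=[725/256, 363/128, 91/32, 23/8, 3]  ⇒ 2899/1024
g_14 [BBBRBBRBRBRRBR]  L=[0, 1, 2, 5/2, 11/4, 45/16, 181/64, 1449/512]  R=[2899/1024, 725/256, 363/128, 91/32, 23/8, 3]  ⇒ 5797/2048
g_15 [BBBRBBRBRBRRBRB]  L=[0, 1, 2, 5/2, 11/4, 45/16, 181/64, 1449/512, 5797/2048]  R=[2899/1024, 725/256, 363/128, 91/32, 23/8, 3]  ⇒ 11595/4096

11595/4096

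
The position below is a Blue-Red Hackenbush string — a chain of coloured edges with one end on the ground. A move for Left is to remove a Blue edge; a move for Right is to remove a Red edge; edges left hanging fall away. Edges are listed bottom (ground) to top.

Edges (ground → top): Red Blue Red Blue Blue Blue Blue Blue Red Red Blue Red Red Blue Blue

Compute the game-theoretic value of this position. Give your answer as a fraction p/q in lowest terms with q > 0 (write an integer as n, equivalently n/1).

-8409/16384

Recurse on prefixes of the 15-edge string Red Blue Red Blue Blue Blue Blue Blue Red Red Blue Red Red Blue Blue:
R: Left { none }, Right { 0 } => simplest -1
RB: Left { -1 }, Right { 0 } => simplest -1/2
RBR: Left { -1 }, Right { -1/2; 0 } => simplest -3/4
RBRB: Left { -1; -3/4 }, Right { -1/2; 0 } => simplest -5/8
RBRBB: Left { -1; -3/4; -5/8 }, Right { -1/2; 0 } => simplest -9/16
RBRBBB: Left { -1; -3/4; -5/8; -9/16 }, Right { -1/2; 0 } => simplest -17/32
RBRBBBB: Left { -1; -3/4; -5/8; -9/16; -17/32 }, Right { -1/2; 0 } => simplest -33/64
RBRBBBBB: Left { -1; -3/4; -5/8; -9/16; -17/32; -33/64 }, Right { -1/2; 0 } => simplest -65/128
RBRBBBBBR: Left { -1; -3/4; -5/8; -9/16; -17/32; -33/64 }, Right { -65/128; -1/2; 0 } => simplest -131/256
RBRBBBBBRR: Left { -1; -3/4; -5/8; -9/16; -17/32; -33/64 }, Right { -131/256; -65/128; -1/2; 0 } => simplest -263/512
RBRBBBBBRRB: Left { -1; -3/4; -5/8; -9/16; -17/32; -33/64; -263/512 }, Right { -131/256; -65/128; -1/2; 0 } => simplest -525/1024
RBRBBBBBRRBR: Left { -1; -3/4; -5/8; -9/16; -17/32; -33/64; -263/512 }, Right { -525/1024; -131/256; -65/128; -1/2; 0 } => simplest -1051/2048
RBRBBBBBRRBRR: Left { -1; -3/4; -5/8; -9/16; -17/32; -33/64; -263/512 }, Right { -1051/2048; -525/1024; -131/256; -65/128; -1/2; 0 } => simplest -2103/4096
RBRBBBBBRRBRRB: Left { -1; -3/4; -5/8; -9/16; -17/32; -33/64; -263/512; -2103/4096 }, Right { -1051/2048; -525/1024; -131/256; -65/128; -1/2; 0 } => simplest -4205/8192
RBRBBBBBRRBRRBB: Left { -1; -3/4; -5/8; -9/16; -17/32; -33/64; -263/512; -2103/4096; -4205/8192 }, Right { -1051/2048; -525/1024; -131/256; -65/128; -1/2; 0 } => simplest -8409/16384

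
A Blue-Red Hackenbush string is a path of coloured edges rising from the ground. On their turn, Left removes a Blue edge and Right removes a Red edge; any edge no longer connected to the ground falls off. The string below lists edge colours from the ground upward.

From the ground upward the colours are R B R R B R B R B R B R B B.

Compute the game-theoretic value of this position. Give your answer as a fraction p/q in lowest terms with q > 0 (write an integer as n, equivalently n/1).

-6825/8192

Build G(s[:k]) for k = 1..14, string s = R B R R B R B R B R B R B B.
edge 1 of 14 (R): { none | 0 } = -1
edge 2 of 14 (B): { -1 | 0 } = -1/2
edge 3 of 14 (R): { -1 | -1/2, 0 } = -3/4
edge 4 of 14 (R): { -1 | -3/4, -1/2, 0 } = -7/8
edge 5 of 14 (B): { -1, -7/8 | -3/4, -1/2, 0 } = -13/16
edge 6 of 14 (R): { -1, -7/8 | -13/16, -3/4, -1/2, 0 } = -27/32
edge 7 of 14 (B): { -1, -7/8, -27/32 | -13/16, -3/4, -1/2, 0 } = -53/64
edge 8 of 14 (R): { -1, -7/8, -27/32 | -53/64, -13/16, -3/4, -1/2, 0 } = -107/128
edge 9 of 14 (B): { -1, -7/8, -27/32, -107/128 | -53/64, -13/16, -3/4, -1/2, 0 } = -213/256
edge 10 of 14 (R): { -1, -7/8, -27/32, -107/128 | -213/256, -53/64, -13/16, -3/4, -1/2, 0 } = -427/512
edge 11 of 14 (B): { -1, -7/8, -27/32, -107/128, -427/512 | -213/256, -53/64, -13/16, -3/4, -1/2, 0 } = -853/1024
edge 12 of 14 (R): { -1, -7/8, -27/32, -107/128, -427/512 | -853/1024, -213/256, -53/64, -13/16, -3/4, -1/2, 0 } = -1707/2048
edge 13 of 14 (B): { -1, -7/8, -27/32, -107/128, -427/512, -1707/2048 | -853/1024, -213/256, -53/64, -13/16, -3/4, -1/2, 0 } = -3413/4096
edge 14 of 14 (B): { -1, -7/8, -27/32, -107/128, -427/512, -1707/2048, -3413/4096 | -853/1024, -213/256, -53/64, -13/16, -3/4, -1/2, 0 } = -6825/8192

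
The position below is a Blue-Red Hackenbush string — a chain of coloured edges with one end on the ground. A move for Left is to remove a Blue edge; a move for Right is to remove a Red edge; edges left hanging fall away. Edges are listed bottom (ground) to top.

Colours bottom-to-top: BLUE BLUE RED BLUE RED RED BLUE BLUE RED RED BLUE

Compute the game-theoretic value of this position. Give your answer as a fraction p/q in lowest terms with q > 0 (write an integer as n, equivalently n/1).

Recurse on prefixes of the 11-edge string BLUE BLUE RED BLUE RED RED BLUE BLUE RED RED BLUE:
value_1 [B]  L=[0]  R=[(no moves)]  so 1
value_2 [BB]  L=[0,1]  R=[(no moves)]  so 2
value_3 [BBR]  L=[0,1]  R=[2]  so 3/2
value_4 [BBRB]  L=[0,1,3/2]  R=[2]  so 7/4
value_5 [BBRBR]  L=[0,1,3/2]  R=[7/4,2]  so 13/8
value_6 [BBRBRR]  L=[0,1,3/2]  R=[13/8,7/4,2]  so 25/16
value_7 [BBRBRRB]  L=[0,1,3/2,25/16]  R=[13/8,7/4,2]  so 51/32
value_8 [BBRBRRBB]  L=[0,1,3/2,25/16,51/32]  R=[13/8,7/4,2]  so 103/64
value_9 [BBRBRRBBR]  L=[0,1,3/2,25/16,51/32]  R=[103/64,13/8,7/4,2]  so 205/128
value_10 [BBRBRRBBRR]  L=[0,1,3/2,25/16,51/32]  R=[205/128,103/64,13/8,7/4,2]  so 409/256
value_11 [BBRBRRBBRRB]  L=[0,1,3/2,25/16,51/32,409/256]  R=[205/128,103/64,13/8,7/4,2]  so 819/512

819/512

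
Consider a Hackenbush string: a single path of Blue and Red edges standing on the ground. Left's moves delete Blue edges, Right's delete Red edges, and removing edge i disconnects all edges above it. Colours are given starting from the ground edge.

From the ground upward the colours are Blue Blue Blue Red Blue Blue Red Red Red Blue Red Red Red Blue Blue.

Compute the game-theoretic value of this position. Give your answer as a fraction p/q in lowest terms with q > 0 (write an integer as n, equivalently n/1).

11335/4096

Recurse on prefixes of the 15-edge string Blue Blue Blue Red Blue Blue Red Red Red Blue Red Red Red Blue Blue:
1 of 15 · B · max L 0 · min R +∞ so 1
2 of 15 · BB · max L 1 · min R +∞ so 2
3 of 15 · BBB · max L 2 · min R +∞ so 3
4 of 15 · BBBR · max L 2 · min R 3 so 5/2
5 of 15 · BBBRB · max L 5/2 · min R 3 so 11/4
6 of 15 · BBBRBB · max L 11/4 · min R 3 so 23/8
7 of 15 · BBBRBBR · max L 11/4 · min R 23/8 so 45/16
8 of 15 · BBBRBBRR · max L 11/4 · min R 45/16 so 89/32
9 of 15 · BBBRBBRRR · max L 11/4 · min R 89/32 so 177/64
10 of 15 · BBBRBBRRRB · max L 177/64 · min R 89/32 so 355/128
11 of 15 · BBBRBBRRRBR · max L 177/64 · min R 355/128 so 709/256
12 of 15 · BBBRBBRRRBRR · max L 177/64 · min R 709/256 so 1417/512
13 of 15 · BBBRBBRRRBRRR · max L 177/64 · min R 1417/512 so 2833/1024
14 of 15 · BBBRBBRRRBRRRB · max L 2833/1024 · min R 1417/512 so 5667/2048
15 of 15 · BBBRBBRRRBRRRBB · max L 5667/2048 · min R 1417/512 so 11335/4096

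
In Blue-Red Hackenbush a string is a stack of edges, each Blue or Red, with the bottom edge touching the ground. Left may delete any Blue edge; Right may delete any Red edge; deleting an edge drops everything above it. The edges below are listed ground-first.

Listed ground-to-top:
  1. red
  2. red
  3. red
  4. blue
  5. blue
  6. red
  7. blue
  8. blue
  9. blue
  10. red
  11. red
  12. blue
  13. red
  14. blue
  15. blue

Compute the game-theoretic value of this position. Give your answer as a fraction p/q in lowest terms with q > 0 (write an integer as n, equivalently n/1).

-9321/4096

r: Left { — }, Right { 0 } = simplest -1
rr: Left { — }, Right { -1,0 } = simplest -2
rrr: Left { — }, Right { -2,-1,0 } = simplest -3
rrrb: Left { -3 }, Right { -2,-1,0 } = simplest -5/2
rrrbb: Left { -3,-5/2 }, Right { -2,-1,0 } = simplest -9/4
rrrbbr: Left { -3,-5/2 }, Right { -9/4,-2,-1,0 } = simplest -19/8
rrrbbrb: Left { -3,-5/2,-19/8 }, Right { -9/4,-2,-1,0 } = simplest -37/16
rrrbbrbb: Left { -3,-5/2,-19/8,-37/16 }, Right { -9/4,-2,-1,0 } = simplest -73/32
rrrbbrbbb: Left { -3,-5/2,-19/8,-37/16,-73/32 }, Right { -9/4,-2,-1,0 } = simplest -145/64
rrrbbrbbbr: Left { -3,-5/2,-19/8,-37/16,-73/32 }, Right { -145/64,-9/4,-2,-1,0 } = simplest -291/128
rrrbbrbbbrr: Left { -3,-5/2,-19/8,-37/16,-73/32 }, Right { -291/128,-145/64,-9/4,-2,-1,0 } = simplest -583/256
rrrbbrbbbrrb: Left { -3,-5/2,-19/8,-37/16,-73/32,-583/256 }, Right { -291/128,-145/64,-9/4,-2,-1,0 } = simplest -1165/512
rrrbbrbbbrrbr: Left { -3,-5/2,-19/8,-37/16,-73/32,-583/256 }, Right { -1165/512,-291/128,-145/64,-9/4,-2,-1,0 } = simplest -2331/1024
rrrbbrbbbrrbrb: Left { -3,-5/2,-19/8,-37/16,-73/32,-583/256,-2331/1024 }, Right { -1165/512,-291/128,-145/64,-9/4,-2,-1,0 } = simplest -4661/2048
rrrbbrbbbrrbrbb: Left { -3,-5/2,-19/8,-37/16,-73/32,-583/256,-2331/1024,-4661/2048 }, Right { -1165/512,-291/128,-145/64,-9/4,-2,-1,0 } = simplest -9321/4096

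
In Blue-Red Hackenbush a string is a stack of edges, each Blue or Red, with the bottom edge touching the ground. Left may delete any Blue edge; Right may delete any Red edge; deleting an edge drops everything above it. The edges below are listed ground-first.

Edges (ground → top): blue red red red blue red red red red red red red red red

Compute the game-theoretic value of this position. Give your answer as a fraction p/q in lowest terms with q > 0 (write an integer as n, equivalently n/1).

edge 1 of 14 (blue): { 0 | none } → 1
edge 2 of 14 (red): { 0 | 1 } → 1/2
edge 3 of 14 (red): { 0 | 1/2,1 } → 1/4
edge 4 of 14 (red): { 0 | 1/4,1/2,1 } → 1/8
edge 5 of 14 (blue): { 0,1/8 | 1/4,1/2,1 } → 3/16
edge 6 of 14 (red): { 0,1/8 | 3/16,1/4,1/2,1 } → 5/32
edge 7 of 14 (red): { 0,1/8 | 5/32,3/16,1/4,1/2,1 } → 9/64
edge 8 of 14 (red): { 0,1/8 | 9/64,5/32,3/16,1/4,1/2,1 } → 17/128
edge 9 of 14 (red): { 0,1/8 | 17/128,9/64,5/32,3/16,1/4,1/2,1 } → 33/256
edge 10 of 14 (red): { 0,1/8 | 33/256,17/128,9/64,5/32,3/16,1/4,1/2,1 } → 65/512
edge 11 of 14 (red): { 0,1/8 | 65/512,33/256,17/128,9/64,5/32,3/16,1/4,1/2,1 } → 129/1024
edge 12 of 14 (red): { 0,1/8 | 129/1024,65/512,33/256,17/128,9/64,5/32,3/16,1/4,1/2,1 } → 257/2048
edge 13 of 14 (red): { 0,1/8 | 257/2048,129/1024,65/512,33/256,17/128,9/64,5/32,3/16,1/4,1/2,1 } → 513/4096
edge 14 of 14 (red): { 0,1/8 | 513/4096,257/2048,129/1024,65/512,33/256,17/128,9/64,5/32,3/16,1/4,1/2,1 } → 1025/8192

1025/8192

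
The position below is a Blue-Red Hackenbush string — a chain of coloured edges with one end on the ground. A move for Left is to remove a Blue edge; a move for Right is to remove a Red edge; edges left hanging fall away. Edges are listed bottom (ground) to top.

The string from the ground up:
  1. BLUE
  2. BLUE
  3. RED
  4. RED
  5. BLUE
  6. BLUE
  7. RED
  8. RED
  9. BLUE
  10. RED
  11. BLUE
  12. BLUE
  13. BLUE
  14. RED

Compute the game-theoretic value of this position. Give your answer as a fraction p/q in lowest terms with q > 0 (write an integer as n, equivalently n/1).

step 1: add BLUE to get B; options L={ 0 } R={  } so 1
step 2: add BLUE to get BB; options L={ 0; 1 } R={  } so 2
step 3: add RED to get BBR; options L={ 0; 1 } R={ 2 } so 3/2
step 4: add RED to get BBRR; options L={ 0; 1 } R={ 3/2; 2 } so 5/4
step 5: add BLUE to get BBRRB; options L={ 0; 1; 5/4 } R={ 3/2; 2 } so 11/8
step 6: add BLUE to get BBRRBB; options L={ 0; 1; 5/4; 11/8 } R={ 3/2; 2 } so 23/16
step 7: add RED to get BBRRBBR; options L={ 0; 1; 5/4; 11/8 } R={ 23/16; 3/2; 2 } so 45/32
step 8: add RED to get BBRRBBRR; options L={ 0; 1; 5/4; 11/8 } R={ 45/32; 23/16; 3/2; 2 } so 89/64
step 9: add BLUE to get BBRRBBRRB; options L={ 0; 1; 5/4; 11/8; 89/64 } R={ 45/32; 23/16; 3/2; 2 } so 179/128
step 10: add RED to get BBRRBBRRBR; options L={ 0; 1; 5/4; 11/8; 89/64 } R={ 179/128; 45/32; 23/16; 3/2; 2 } so 357/256
step 11: add BLUE to get BBRRBBRRBRB; options L={ 0; 1; 5/4; 11/8; 89/64; 357/256 } R={ 179/128; 45/32; 23/16; 3/2; 2 } so 715/512
step 12: add BLUE to get BBRRBBRRBRBB; options L={ 0; 1; 5/4; 11/8; 89/64; 357/256; 715/512 } R={ 179/128; 45/32; 23/16; 3/2; 2 } so 1431/1024
step 13: add BLUE to get BBRRBBRRBRBBB; options L={ 0; 1; 5/4; 11/8; 89/64; 357/256; 715/512; 1431/1024 } R={ 179/128; 45/32; 23/16; 3/2; 2 } so 2863/2048
step 14: add RED to get BBRRBBRRBRBBBR; options L={ 0; 1; 5/4; 11/8; 89/64; 357/256; 715/512; 1431/1024 } R={ 2863/2048; 179/128; 45/32; 23/16; 3/2; 2 } so 5725/4096

5725/4096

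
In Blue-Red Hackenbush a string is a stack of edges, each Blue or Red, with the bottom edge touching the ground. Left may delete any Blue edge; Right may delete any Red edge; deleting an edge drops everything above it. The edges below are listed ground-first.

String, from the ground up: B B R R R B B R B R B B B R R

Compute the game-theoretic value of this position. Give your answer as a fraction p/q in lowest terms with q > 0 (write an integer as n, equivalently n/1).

step 1: add B to get B; options L={ 0 } R={ — } ⇒ 1
step 2: add B to get BB; options L={ 0 1 } R={ — } ⇒ 2
step 3: add R to get BBR; options L={ 0 1 } R={ 2 } ⇒ 3/2
step 4: add R to get BBRR; options L={ 0 1 } R={ 3/2 2 } ⇒ 5/4
step 5: add R to get BBRRR; options L={ 0 1 } R={ 5/4 3/2 2 } ⇒ 9/8
step 6: add B to get BBRRRB; options L={ 0 1 9/8 } R={ 5/4 3/2 2 } ⇒ 19/16
step 7: add B to get BBRRRBB; options L={ 0 1 9/8 19/16 } R={ 5/4 3/2 2 } ⇒ 39/32
step 8: add R to get BBRRRBBR; options L={ 0 1 9/8 19/16 } R={ 39/32 5/4 3/2 2 } ⇒ 77/64
step 9: add B to get BBRRRBBRB; options L={ 0 1 9/8 19/16 77/64 } R={ 39/32 5/4 3/2 2 } ⇒ 155/128
step 10: add R to get BBRRRBBRBR; options L={ 0 1 9/8 19/16 77/64 } R={ 155/128 39/32 5/4 3/2 2 } ⇒ 309/256
step 11: add B to get BBRRRBBRBRB; options L={ 0 1 9/8 19/16 77/64 309/256 } R={ 155/128 39/32 5/4 3/2 2 } ⇒ 619/512
step 12: add B to get BBRRRBBRBRBB; options L={ 0 1 9/8 19/16 77/64 309/256 619/512 } R={ 155/128 39/32 5/4 3/2 2 } ⇒ 1239/1024
step 13: add B to get BBRRRBBRBRBBB; options L={ 0 1 9/8 19/16 77/64 309/256 619/512 1239/1024 } R={ 155/128 39/32 5/4 3/2 2 } ⇒ 2479/2048
step 14: add R to get BBRRRBBRBRBBBR; options L={ 0 1 9/8 19/16 77/64 309/256 619/512 1239/1024 } R={ 2479/2048 155/128 39/32 5/4 3/2 2 } ⇒ 4957/4096
step 15: add R to get BBRRRBBRBRBBBRR; options L={ 0 1 9/8 19/16 77/64 309/256 619/512 1239/1024 } R={ 4957/4096 2479/2048 155/128 39/32 5/4 3/2 2 } ⇒ 9913/8192

9913/8192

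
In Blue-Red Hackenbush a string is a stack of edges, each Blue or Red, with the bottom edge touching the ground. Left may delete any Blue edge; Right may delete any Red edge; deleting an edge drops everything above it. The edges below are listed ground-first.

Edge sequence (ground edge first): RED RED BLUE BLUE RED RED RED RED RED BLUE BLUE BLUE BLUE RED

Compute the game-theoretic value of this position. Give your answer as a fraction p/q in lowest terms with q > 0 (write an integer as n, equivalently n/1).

-6083/4096

v_1 [R]  L=[∅]  R=[0]  — -1
v_2 [RR]  L=[∅]  R=[-1; 0]  — -2
v_3 [RRB]  L=[-2]  R=[-1; 0]  — -3/2
v_4 [RRBB]  L=[-2; -3/2]  R=[-1; 0]  — -5/4
v_5 [RRBBR]  L=[-2; -3/2]  R=[-5/4; -1; 0]  — -11/8
v_6 [RRBBRR]  L=[-2; -3/2]  R=[-11/8; -5/4; -1; 0]  — -23/16
v_7 [RRBBRRR]  L=[-2; -3/2]  R=[-23/16; -11/8; -5/4; -1; 0]  — -47/32
v_8 [RRBBRRRR]  L=[-2; -3/2]  R=[-47/32; -23/16; -11/8; -5/4; -1; 0]  — -95/64
v_9 [RRBBRRRRR]  L=[-2; -3/2]  R=[-95/64; -47/32; -23/16; -11/8; -5/4; -1; 0]  — -191/128
v_10 [RRBBRRRRRB]  L=[-2; -3/2; -191/128]  R=[-95/64; -47/32; -23/16; -11/8; -5/4; -1; 0]  — -381/256
v_11 [RRBBRRRRRBB]  L=[-2; -3/2; -191/128; -381/256]  R=[-95/64; -47/32; -23/16; -11/8; -5/4; -1; 0]  — -761/512
v_12 [RRBBRRRRRBBB]  L=[-2; -3/2; -191/128; -381/256; -761/512]  R=[-95/64; -47/32; -23/16; -11/8; -5/4; -1; 0]  — -1521/1024
v_13 [RRBBRRRRRBBBB]  L=[-2; -3/2; -191/128; -381/256; -761/512; -1521/1024]  R=[-95/64; -47/32; -23/16; -11/8; -5/4; -1; 0]  — -3041/2048
v_14 [RRBBRRRRRBBBBR]  L=[-2; -3/2; -191/128; -381/256; -761/512; -1521/1024]  R=[-3041/2048; -95/64; -47/32; -23/16; -11/8; -5/4; -1; 0]  — -6083/4096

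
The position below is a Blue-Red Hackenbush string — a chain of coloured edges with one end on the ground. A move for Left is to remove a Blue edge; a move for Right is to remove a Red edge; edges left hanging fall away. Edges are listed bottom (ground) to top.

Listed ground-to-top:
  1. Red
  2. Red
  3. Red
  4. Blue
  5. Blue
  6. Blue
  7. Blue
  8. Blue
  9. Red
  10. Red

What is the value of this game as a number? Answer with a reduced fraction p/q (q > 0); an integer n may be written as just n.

-263/128

Build val(s[:k]) for k = 1..10, string s = Red Red Red Blue Blue Blue Blue Blue Red Red.
val(R) = { — | 0 } — -1
val(RR) = { — | -1 0 } — -2
val(RRR) = { — | -2 -1 0 } — -3
val(RRRB) = { -3 | -2 -1 0 } — -5/2
val(RRRBB) = { -3 -5/2 | -2 -1 0 } — -9/4
val(RRRBBB) = { -3 -5/2 -9/4 | -2 -1 0 } — -17/8
val(RRRBBBB) = { -3 -5/2 -9/4 -17/8 | -2 -1 0 } — -33/16
val(RRRBBBBB) = { -3 -5/2 -9/4 -17/8 -33/16 | -2 -1 0 } — -65/32
val(RRRBBBBBR) = { -3 -5/2 -9/4 -17/8 -33/16 | -65/32 -2 -1 0 } — -131/64
val(RRRBBBBBRR) = { -3 -5/2 -9/4 -17/8 -33/16 | -131/64 -65/32 -2 -1 0 } — -263/128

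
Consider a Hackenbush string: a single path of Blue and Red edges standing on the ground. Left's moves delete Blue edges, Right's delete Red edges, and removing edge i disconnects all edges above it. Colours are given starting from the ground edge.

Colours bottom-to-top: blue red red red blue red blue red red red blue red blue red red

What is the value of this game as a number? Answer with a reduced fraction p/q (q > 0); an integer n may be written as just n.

2601/16384

1 of 15 · b · max L 0 · min R +∞ => 1
2 of 15 · br · max L 0 · min R 1 => 1/2
3 of 15 · brr · max L 0 · min R 1/2 => 1/4
4 of 15 · brrr · max L 0 · min R 1/4 => 1/8
5 of 15 · brrrb · max L 1/8 · min R 1/4 => 3/16
6 of 15 · brrrbr · max L 1/8 · min R 3/16 => 5/32
7 of 15 · brrrbrb · max L 5/32 · min R 3/16 => 11/64
8 of 15 · brrrbrbr · max L 5/32 · min R 11/64 => 21/128
9 of 15 · brrrbrbrr · max L 5/32 · min R 21/128 => 41/256
10 of 15 · brrrbrbrrr · max L 5/32 · min R 41/256 => 81/512
11 of 15 · brrrbrbrrrb · max L 81/512 · min R 41/256 => 163/1024
12 of 15 · brrrbrbrrrbr · max L 81/512 · min R 163/1024 => 325/2048
13 of 15 · brrrbrbrrrbrb · max L 325/2048 · min R 163/1024 => 651/4096
14 of 15 · brrrbrbrrrbrbr · max L 325/2048 · min R 651/4096 => 1301/8192
15 of 15 · brrrbrbrrrbrbrr · max L 325/2048 · min R 1301/8192 => 2601/16384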